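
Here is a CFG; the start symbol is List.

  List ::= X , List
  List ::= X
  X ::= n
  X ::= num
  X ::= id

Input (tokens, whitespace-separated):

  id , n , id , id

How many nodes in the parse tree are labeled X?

4

[List [X id] , [List [X n] , [List [X id] , [List [X id]]]]]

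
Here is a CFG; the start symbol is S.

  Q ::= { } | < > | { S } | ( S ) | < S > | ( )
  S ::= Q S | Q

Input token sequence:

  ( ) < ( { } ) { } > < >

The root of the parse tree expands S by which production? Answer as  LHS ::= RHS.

[S [Q ( )] [S [Q < [S [Q ( [S [Q { }]] )] [S [Q { }]]] >] [S [Q < >]]]]

S ::= Q S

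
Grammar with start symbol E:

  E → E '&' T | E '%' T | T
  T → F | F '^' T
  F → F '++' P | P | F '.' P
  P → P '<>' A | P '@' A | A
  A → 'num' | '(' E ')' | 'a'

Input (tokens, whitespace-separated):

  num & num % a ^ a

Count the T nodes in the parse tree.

4

[E [E [E [T [F [P [A num]]]]] & [T [F [P [A num]]]]] % [T [F [P [A a]]] ^ [T [F [P [A a]]]]]]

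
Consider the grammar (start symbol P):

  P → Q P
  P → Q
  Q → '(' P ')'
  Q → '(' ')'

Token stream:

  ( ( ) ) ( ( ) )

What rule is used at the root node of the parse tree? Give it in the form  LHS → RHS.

[P [Q ( [P [Q ( )]] )] [P [Q ( [P [Q ( )]] )]]]

P → Q P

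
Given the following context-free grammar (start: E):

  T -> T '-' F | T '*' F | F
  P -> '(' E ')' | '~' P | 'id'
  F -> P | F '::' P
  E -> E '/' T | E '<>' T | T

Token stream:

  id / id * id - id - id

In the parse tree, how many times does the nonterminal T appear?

5

[E [E [T [F [P id]]]] / [T [T [T [T [F [P id]]] * [F [P id]]] - [F [P id]]] - [F [P id]]]]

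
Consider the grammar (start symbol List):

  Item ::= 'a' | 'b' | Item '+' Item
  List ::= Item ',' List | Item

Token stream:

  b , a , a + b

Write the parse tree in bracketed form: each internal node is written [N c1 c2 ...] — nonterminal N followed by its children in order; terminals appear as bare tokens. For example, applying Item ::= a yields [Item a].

[List [Item b] , [List [Item a] , [List [Item [Item a] + [Item b]]]]]

List
Item , List
b , List
b , Item , List
b , a , List
b , a , Item
b , a , Item + Item
b , a , a + Item
b , a , a + b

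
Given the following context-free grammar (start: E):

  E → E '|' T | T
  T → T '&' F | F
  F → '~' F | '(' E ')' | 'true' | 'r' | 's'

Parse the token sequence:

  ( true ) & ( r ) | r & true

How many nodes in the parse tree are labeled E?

[E [E [T [T [F ( [E [T [F true]]] )]] & [F ( [E [T [F r]]] )]]] | [T [T [F r]] & [F true]]]

4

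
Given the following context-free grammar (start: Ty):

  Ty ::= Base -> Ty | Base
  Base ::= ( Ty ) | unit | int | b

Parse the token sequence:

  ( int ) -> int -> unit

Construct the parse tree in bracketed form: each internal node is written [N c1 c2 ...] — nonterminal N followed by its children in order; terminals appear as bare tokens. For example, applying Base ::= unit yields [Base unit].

Ty
Base -> Ty
( Ty ) -> Ty
( Base ) -> Ty
( int ) -> Ty
( int ) -> Base -> Ty
( int ) -> int -> Ty
( int ) -> int -> Base
( int ) -> int -> unit

[Ty [Base ( [Ty [Base int]] )] -> [Ty [Base int] -> [Ty [Base unit]]]]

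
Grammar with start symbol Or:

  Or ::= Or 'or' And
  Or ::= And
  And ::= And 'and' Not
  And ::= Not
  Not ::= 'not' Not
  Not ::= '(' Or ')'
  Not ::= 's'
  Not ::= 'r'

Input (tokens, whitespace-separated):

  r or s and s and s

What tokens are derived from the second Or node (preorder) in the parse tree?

[Or [Or [And [Not r]]] or [And [And [And [Not s]] and [Not s]] and [Not s]]]

r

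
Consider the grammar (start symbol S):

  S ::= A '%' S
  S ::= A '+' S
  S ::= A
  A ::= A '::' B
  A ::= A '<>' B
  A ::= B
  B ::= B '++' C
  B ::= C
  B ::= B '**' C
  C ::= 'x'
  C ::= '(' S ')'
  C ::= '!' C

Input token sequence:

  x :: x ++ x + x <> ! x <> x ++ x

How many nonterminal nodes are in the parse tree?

[S [A [A [B [C x]]] :: [B [B [C x]] ++ [C x]]] + [S [A [A [A [B [C x]]] <> [B [C ! [C x]]]] <> [B [B [C x]] ++ [C x]]]]]

22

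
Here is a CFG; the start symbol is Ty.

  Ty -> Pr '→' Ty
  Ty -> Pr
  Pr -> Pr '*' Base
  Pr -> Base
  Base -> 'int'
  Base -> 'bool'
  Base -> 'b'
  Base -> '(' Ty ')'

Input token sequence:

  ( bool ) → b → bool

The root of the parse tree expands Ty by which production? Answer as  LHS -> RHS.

Ty -> Pr '→' Ty

[Ty [Pr [Base ( [Ty [Pr [Base bool]]] )]] → [Ty [Pr [Base b]] → [Ty [Pr [Base bool]]]]]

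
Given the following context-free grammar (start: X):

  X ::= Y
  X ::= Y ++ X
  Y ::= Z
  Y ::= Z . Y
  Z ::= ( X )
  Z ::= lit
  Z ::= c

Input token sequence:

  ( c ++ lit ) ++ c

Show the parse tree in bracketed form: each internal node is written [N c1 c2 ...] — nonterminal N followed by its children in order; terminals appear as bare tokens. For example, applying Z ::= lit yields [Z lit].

X
Y ++ X
Z ++ X
( X ) ++ X
( Y ++ X ) ++ X
( Z ++ X ) ++ X
( c ++ X ) ++ X
( c ++ Y ) ++ X
( c ++ Z ) ++ X
( c ++ lit ) ++ X
( c ++ lit ) ++ Y
( c ++ lit ) ++ Z
( c ++ lit ) ++ c

[X [Y [Z ( [X [Y [Z c]] ++ [X [Y [Z lit]]]] )]] ++ [X [Y [Z c]]]]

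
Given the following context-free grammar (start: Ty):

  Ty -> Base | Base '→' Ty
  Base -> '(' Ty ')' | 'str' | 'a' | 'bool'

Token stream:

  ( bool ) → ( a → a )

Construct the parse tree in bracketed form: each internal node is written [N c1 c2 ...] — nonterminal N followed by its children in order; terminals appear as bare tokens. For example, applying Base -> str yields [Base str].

Ty
Base → Ty
( Ty ) → Ty
( Base ) → Ty
( bool ) → Ty
( bool ) → Base
( bool ) → ( Ty )
( bool ) → ( Base → Ty )
( bool ) → ( a → Ty )
( bool ) → ( a → Base )
( bool ) → ( a → a )

[Ty [Base ( [Ty [Base bool]] )] → [Ty [Base ( [Ty [Base a] → [Ty [Base a]]] )]]]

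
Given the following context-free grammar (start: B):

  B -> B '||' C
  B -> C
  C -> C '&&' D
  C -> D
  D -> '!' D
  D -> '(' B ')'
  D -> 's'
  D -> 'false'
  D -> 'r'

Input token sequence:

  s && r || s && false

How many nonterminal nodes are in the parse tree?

[B [B [C [C [D s]] && [D r]]] || [C [C [D s]] && [D false]]]

10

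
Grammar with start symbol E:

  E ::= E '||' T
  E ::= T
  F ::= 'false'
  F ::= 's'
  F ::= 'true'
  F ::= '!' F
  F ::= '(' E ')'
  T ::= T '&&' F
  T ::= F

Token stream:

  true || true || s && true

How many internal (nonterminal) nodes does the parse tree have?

[E [E [E [T [F true]]] || [T [F true]]] || [T [T [F s]] && [F true]]]

11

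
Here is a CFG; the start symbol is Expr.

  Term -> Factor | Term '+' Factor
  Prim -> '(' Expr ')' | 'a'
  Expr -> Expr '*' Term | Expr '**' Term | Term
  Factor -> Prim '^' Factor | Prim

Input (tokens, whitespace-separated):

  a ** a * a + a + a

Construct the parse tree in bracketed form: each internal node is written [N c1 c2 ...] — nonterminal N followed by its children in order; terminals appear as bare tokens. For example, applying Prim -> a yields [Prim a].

Expr
Expr * Term
Expr ** Term * Term
Term ** Term * Term
Factor ** Term * Term
Prim ** Term * Term
a ** Term * Term
a ** Factor * Term
a ** Prim * Term
a ** a * Term
a ** a * Term + Factor
a ** a * Term + Factor + Factor
a ** a * Factor + Factor + Factor
a ** a * Prim + Factor + Factor
a ** a * a + Factor + Factor
a ** a * a + Prim + Factor
a ** a * a + a + Factor
a ** a * a + a + Prim
a ** a * a + a + a

[Expr [Expr [Expr [Term [Factor [Prim a]]]] ** [Term [Factor [Prim a]]]] * [Term [Term [Term [Factor [Prim a]]] + [Factor [Prim a]]] + [Factor [Prim a]]]]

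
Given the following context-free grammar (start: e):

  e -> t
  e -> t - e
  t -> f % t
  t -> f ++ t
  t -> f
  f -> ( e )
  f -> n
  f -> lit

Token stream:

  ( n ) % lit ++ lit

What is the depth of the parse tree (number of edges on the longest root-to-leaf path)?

[e [t [f ( [e [t [f n]]] )] % [t [f lit] ++ [t [f lit]]]]]

6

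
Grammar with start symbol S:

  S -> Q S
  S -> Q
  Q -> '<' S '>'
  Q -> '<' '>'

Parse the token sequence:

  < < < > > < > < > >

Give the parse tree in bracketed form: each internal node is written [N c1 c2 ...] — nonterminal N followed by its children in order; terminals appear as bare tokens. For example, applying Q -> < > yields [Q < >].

[S [Q < [S [Q < [S [Q < >]] >] [S [Q < >] [S [Q < >]]]] >]]

S
Q
< S >
< Q S >
< < S > S >
< < Q > S >
< < < > > S >
< < < > > Q S >
< < < > > < > S >
< < < > > < > Q >
< < < > > < > < > >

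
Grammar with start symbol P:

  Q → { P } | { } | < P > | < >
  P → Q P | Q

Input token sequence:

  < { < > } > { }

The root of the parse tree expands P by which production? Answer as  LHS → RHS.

[P [Q < [P [Q { [P [Q < >]] }]] >] [P [Q { }]]]

P → Q P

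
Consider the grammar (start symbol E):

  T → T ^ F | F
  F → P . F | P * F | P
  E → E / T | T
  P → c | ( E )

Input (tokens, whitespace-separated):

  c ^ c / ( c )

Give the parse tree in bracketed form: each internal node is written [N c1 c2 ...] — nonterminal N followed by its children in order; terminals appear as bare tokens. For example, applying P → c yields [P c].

[E [E [T [T [F [P c]]] ^ [F [P c]]]] / [T [F [P ( [E [T [F [P c]]]] )]]]]

E
E / T
T / T
T ^ F / T
F ^ F / T
P ^ F / T
c ^ F / T
c ^ P / T
c ^ c / T
c ^ c / F
c ^ c / P
c ^ c / ( E )
c ^ c / ( T )
c ^ c / ( F )
c ^ c / ( P )
c ^ c / ( c )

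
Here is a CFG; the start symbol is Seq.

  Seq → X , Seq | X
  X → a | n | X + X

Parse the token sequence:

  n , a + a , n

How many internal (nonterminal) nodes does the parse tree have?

8

[Seq [X n] , [Seq [X [X a] + [X a]] , [Seq [X n]]]]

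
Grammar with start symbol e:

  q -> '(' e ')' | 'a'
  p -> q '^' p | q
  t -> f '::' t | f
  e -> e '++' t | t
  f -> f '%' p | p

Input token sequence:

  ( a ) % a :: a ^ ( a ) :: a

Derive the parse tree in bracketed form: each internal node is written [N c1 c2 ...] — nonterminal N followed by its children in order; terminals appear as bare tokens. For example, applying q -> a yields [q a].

[e [t [f [f [p [q ( [e [t [f [p [q a]]]]] )]]] % [p [q a]]] :: [t [f [p [q a] ^ [p [q ( [e [t [f [p [q a]]]]] )]]]] :: [t [f [p [q a]]]]]]]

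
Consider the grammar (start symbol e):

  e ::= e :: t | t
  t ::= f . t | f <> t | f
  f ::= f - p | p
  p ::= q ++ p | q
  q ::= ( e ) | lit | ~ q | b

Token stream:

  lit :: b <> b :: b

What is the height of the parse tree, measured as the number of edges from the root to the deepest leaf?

7

[e [e [e [t [f [p [q lit]]]]] :: [t [f [p [q b]]] <> [t [f [p [q b]]]]]] :: [t [f [p [q b]]]]]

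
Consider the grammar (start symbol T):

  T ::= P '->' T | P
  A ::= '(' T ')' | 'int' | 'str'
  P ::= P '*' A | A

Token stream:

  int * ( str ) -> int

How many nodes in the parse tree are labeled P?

4

[T [P [P [A int]] * [A ( [T [P [A str]]] )]] -> [T [P [A int]]]]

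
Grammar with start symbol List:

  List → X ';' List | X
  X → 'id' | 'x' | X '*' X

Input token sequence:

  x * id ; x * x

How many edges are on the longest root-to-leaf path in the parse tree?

4

[List [X [X x] * [X id]] ; [List [X [X x] * [X x]]]]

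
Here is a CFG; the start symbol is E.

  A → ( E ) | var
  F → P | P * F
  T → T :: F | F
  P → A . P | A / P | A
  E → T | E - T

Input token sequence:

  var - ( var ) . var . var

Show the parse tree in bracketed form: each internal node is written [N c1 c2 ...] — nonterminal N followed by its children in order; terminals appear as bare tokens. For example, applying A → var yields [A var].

E
E - T
T - T
F - T
P - T
A - T
var - T
var - F
var - P
var - A . P
var - ( E ) . P
var - ( T ) . P
var - ( F ) . P
var - ( P ) . P
var - ( A ) . P
var - ( var ) . P
var - ( var ) . A . P
var - ( var ) . var . P
var - ( var ) . var . A
var - ( var ) . var . var

[E [E [T [F [P [A var]]]]] - [T [F [P [A ( [E [T [F [P [A var]]]]] )] . [P [A var] . [P [A var]]]]]]]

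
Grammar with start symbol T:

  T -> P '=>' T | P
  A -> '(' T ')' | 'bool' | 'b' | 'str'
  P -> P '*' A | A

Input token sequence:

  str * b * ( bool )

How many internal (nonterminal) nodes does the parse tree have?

10

[T [P [P [P [A str]] * [A b]] * [A ( [T [P [A bool]]] )]]]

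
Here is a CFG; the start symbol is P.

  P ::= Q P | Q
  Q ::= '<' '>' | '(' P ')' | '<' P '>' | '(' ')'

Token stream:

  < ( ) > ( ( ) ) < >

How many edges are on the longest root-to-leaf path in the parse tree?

5

[P [Q < [P [Q ( )]] >] [P [Q ( [P [Q ( )]] )] [P [Q < >]]]]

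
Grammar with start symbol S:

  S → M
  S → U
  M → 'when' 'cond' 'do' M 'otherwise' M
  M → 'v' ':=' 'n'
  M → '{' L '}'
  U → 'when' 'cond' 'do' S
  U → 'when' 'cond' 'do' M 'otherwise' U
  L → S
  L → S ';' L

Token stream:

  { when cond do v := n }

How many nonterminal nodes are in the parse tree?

7

[S [M { [L [S [U when cond do [S [M v := n]]]]] }]]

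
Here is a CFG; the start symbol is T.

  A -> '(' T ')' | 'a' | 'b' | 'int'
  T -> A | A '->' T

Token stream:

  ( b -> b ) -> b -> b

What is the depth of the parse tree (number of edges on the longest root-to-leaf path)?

[T [A ( [T [A b] -> [T [A b]]] )] -> [T [A b] -> [T [A b]]]]

5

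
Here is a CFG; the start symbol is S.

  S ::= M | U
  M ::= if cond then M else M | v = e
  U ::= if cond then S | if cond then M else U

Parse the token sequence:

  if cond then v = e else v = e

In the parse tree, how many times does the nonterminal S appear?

[S [M if cond then [M v = e] else [M v = e]]]

1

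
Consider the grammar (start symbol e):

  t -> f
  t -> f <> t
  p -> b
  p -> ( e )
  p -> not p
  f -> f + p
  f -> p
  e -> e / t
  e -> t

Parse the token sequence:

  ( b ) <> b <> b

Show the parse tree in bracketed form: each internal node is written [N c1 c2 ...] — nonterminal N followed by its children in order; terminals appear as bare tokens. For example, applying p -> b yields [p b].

e
t
f <> t
p <> t
( e ) <> t
( t ) <> t
( f ) <> t
( p ) <> t
( b ) <> t
( b ) <> f <> t
( b ) <> p <> t
( b ) <> b <> t
( b ) <> b <> f
( b ) <> b <> p
( b ) <> b <> b

[e [t [f [p ( [e [t [f [p b]]]] )]] <> [t [f [p b]] <> [t [f [p b]]]]]]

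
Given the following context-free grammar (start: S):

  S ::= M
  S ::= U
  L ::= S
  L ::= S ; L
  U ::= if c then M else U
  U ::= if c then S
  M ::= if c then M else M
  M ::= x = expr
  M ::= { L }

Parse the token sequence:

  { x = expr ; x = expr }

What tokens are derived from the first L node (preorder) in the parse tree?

x = expr ; x = expr

[S [M { [L [S [M x = expr]] ; [L [S [M x = expr]]]] }]]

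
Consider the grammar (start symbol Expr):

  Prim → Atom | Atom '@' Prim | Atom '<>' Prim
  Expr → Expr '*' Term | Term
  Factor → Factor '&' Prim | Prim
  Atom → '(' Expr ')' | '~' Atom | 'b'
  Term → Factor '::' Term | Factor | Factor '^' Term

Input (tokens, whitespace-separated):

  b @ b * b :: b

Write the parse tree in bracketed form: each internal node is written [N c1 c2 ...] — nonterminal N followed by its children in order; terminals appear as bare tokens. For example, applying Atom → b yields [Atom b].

Expr
Expr * Term
Term * Term
Factor * Term
Prim * Term
Atom @ Prim * Term
b @ Prim * Term
b @ Atom * Term
b @ b * Term
b @ b * Factor :: Term
b @ b * Prim :: Term
b @ b * Atom :: Term
b @ b * b :: Term
b @ b * b :: Factor
b @ b * b :: Prim
b @ b * b :: Atom
b @ b * b :: b

[Expr [Expr [Term [Factor [Prim [Atom b] @ [Prim [Atom b]]]]]] * [Term [Factor [Prim [Atom b]]] :: [Term [Factor [Prim [Atom b]]]]]]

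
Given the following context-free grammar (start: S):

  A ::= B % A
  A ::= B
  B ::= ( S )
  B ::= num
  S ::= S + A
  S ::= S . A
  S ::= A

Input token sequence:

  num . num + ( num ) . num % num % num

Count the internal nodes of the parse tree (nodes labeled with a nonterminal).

[S [S [S [S [A [B num]]] . [A [B num]]] + [A [B ( [S [A [B num]]] )]]] . [A [B num] % [A [B num] % [A [B num]]]]]

19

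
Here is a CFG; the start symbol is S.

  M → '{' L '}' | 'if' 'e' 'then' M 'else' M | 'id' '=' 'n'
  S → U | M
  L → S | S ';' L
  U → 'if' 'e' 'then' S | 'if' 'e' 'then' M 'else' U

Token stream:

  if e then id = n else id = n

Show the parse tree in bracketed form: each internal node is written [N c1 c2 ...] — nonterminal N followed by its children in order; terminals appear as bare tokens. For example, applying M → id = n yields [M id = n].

S
M
if e then M else M
if e then id = n else M
if e then id = n else id = n

[S [M if e then [M id = n] else [M id = n]]]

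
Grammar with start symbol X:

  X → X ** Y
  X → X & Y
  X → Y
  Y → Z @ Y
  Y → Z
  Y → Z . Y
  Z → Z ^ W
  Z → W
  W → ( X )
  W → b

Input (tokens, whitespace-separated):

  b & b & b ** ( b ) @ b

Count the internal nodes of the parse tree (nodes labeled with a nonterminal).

[X [X [X [X [Y [Z [W b]]]] & [Y [Z [W b]]]] & [Y [Z [W b]]]] ** [Y [Z [W ( [X [Y [Z [W b]]]] )]] @ [Y [Z [W b]]]]]

23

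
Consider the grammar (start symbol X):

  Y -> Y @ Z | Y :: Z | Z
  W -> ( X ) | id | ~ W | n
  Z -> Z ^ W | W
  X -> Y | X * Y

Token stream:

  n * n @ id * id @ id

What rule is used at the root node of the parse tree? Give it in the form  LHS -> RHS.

X -> X * Y

[X [X [X [Y [Z [W n]]]] * [Y [Y [Z [W n]]] @ [Z [W id]]]] * [Y [Y [Z [W id]]] @ [Z [W id]]]]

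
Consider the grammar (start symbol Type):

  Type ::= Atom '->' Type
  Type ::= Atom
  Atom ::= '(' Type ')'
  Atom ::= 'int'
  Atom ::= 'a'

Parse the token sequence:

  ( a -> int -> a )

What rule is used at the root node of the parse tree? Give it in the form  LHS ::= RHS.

[Type [Atom ( [Type [Atom a] -> [Type [Atom int] -> [Type [Atom a]]]] )]]

Type ::= Atom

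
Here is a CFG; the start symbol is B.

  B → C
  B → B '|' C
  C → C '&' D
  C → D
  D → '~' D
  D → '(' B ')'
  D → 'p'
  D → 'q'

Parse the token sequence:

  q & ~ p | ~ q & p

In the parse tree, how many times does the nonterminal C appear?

[B [B [C [C [D q]] & [D ~ [D p]]]] | [C [C [D ~ [D q]]] & [D p]]]

4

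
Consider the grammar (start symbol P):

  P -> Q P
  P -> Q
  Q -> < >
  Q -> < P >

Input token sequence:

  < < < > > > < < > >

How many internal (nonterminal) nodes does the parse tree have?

10

[P [Q < [P [Q < [P [Q < >]] >]] >] [P [Q < [P [Q < >]] >]]]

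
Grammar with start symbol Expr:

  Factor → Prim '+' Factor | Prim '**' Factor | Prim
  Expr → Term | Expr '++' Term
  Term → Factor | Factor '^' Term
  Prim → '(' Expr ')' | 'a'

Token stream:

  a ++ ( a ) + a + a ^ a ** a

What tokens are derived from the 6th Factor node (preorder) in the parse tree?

[Expr [Expr [Term [Factor [Prim a]]]] ++ [Term [Factor [Prim ( [Expr [Term [Factor [Prim a]]]] )] + [Factor [Prim a] + [Factor [Prim a]]]] ^ [Term [Factor [Prim a] ** [Factor [Prim a]]]]]]

a ** a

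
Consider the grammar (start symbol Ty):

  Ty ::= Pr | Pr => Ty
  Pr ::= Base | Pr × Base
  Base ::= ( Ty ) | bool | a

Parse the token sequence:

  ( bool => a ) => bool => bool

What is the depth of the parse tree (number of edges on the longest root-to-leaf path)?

7

[Ty [Pr [Base ( [Ty [Pr [Base bool]] => [Ty [Pr [Base a]]]] )]] => [Ty [Pr [Base bool]] => [Ty [Pr [Base bool]]]]]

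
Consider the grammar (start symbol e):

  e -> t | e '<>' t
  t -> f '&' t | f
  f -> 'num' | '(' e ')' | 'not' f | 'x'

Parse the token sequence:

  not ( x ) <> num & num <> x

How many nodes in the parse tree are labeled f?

6

[e [e [e [t [f not [f ( [e [t [f x]]] )]]]] <> [t [f num] & [t [f num]]]] <> [t [f x]]]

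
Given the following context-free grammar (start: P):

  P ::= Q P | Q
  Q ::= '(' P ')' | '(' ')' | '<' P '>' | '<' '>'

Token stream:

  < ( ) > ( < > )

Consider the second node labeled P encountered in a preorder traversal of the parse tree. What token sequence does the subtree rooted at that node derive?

[P [Q < [P [Q ( )]] >] [P [Q ( [P [Q < >]] )]]]

( )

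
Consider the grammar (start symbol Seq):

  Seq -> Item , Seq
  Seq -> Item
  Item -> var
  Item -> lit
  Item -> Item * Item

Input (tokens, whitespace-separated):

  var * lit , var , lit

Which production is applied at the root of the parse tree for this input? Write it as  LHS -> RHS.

[Seq [Item [Item var] * [Item lit]] , [Seq [Item var] , [Seq [Item lit]]]]

Seq -> Item , Seq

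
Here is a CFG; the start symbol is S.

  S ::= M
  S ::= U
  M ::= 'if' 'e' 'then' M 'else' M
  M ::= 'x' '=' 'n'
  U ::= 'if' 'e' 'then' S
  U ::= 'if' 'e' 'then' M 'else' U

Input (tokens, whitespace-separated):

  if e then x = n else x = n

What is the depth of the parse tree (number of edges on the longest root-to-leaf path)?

3

[S [M if e then [M x = n] else [M x = n]]]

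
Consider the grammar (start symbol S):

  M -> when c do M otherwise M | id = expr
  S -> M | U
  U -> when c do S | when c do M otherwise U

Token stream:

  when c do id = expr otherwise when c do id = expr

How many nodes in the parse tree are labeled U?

2

[S [U when c do [M id = expr] otherwise [U when c do [S [M id = expr]]]]]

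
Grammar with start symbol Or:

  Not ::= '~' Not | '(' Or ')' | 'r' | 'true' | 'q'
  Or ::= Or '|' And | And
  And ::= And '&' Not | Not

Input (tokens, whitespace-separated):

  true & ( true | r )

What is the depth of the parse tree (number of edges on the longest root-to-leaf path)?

[Or [And [And [Not true]] & [Not ( [Or [Or [And [Not true]]] | [And [Not r]]] )]]]

7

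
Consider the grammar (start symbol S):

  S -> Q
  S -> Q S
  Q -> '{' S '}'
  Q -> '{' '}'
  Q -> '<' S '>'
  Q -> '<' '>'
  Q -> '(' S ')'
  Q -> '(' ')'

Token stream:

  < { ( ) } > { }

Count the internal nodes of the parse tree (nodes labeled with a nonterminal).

[S [Q < [S [Q { [S [Q ( )]] }]] >] [S [Q { }]]]

8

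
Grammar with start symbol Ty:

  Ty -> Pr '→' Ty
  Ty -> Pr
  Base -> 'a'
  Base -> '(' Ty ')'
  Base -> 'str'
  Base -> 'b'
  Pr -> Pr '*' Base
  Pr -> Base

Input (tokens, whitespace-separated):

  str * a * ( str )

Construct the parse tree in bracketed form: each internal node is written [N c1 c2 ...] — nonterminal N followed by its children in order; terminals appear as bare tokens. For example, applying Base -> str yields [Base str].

[Ty [Pr [Pr [Pr [Base str]] * [Base a]] * [Base ( [Ty [Pr [Base str]]] )]]]

Ty
Pr
Pr * Base
Pr * Base * Base
Base * Base * Base
str * Base * Base
str * a * Base
str * a * ( Ty )
str * a * ( Pr )
str * a * ( Base )
str * a * ( str )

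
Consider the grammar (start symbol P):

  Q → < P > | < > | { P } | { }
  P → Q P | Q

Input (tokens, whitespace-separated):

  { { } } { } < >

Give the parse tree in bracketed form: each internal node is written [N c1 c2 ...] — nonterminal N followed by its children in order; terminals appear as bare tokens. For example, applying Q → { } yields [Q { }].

P
Q P
{ P } P
{ Q } P
{ { } } P
{ { } } Q P
{ { } } { } P
{ { } } { } Q
{ { } } { } < >

[P [Q { [P [Q { }]] }] [P [Q { }] [P [Q < >]]]]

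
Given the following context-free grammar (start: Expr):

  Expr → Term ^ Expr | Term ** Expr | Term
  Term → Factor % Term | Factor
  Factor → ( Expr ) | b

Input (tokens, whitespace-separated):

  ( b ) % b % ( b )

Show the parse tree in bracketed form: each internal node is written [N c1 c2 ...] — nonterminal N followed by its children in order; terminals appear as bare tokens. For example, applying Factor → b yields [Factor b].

[Expr [Term [Factor ( [Expr [Term [Factor b]]] )] % [Term [Factor b] % [Term [Factor ( [Expr [Term [Factor b]]] )]]]]]

Expr
Term
Factor % Term
( Expr ) % Term
( Term ) % Term
( Factor ) % Term
( b ) % Term
( b ) % Factor % Term
( b ) % b % Term
( b ) % b % Factor
( b ) % b % ( Expr )
( b ) % b % ( Term )
( b ) % b % ( Factor )
( b ) % b % ( b )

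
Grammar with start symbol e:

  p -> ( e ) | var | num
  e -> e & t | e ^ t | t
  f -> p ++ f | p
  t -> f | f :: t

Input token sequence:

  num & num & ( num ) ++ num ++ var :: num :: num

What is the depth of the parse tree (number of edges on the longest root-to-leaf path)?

8

[e [e [e [t [f [p num]]]] & [t [f [p num]]]] & [t [f [p ( [e [t [f [p num]]]] )] ++ [f [p num] ++ [f [p var]]]] :: [t [f [p num]] :: [t [f [p num]]]]]]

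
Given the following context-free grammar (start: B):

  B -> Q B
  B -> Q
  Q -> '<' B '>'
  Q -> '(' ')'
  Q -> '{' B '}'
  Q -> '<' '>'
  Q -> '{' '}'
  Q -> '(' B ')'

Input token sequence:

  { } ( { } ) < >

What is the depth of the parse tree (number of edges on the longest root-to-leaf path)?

5

[B [Q { }] [B [Q ( [B [Q { }]] )] [B [Q < >]]]]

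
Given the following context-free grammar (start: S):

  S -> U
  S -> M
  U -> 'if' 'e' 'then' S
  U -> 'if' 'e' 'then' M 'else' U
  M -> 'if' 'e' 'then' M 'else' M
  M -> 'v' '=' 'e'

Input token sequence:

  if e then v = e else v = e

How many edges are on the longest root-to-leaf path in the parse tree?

[S [M if e then [M v = e] else [M v = e]]]

3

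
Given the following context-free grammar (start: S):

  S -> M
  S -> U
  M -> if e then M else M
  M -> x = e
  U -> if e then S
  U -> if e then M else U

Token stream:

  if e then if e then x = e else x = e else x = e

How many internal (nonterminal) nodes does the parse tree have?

6

[S [M if e then [M if e then [M x = e] else [M x = e]] else [M x = e]]]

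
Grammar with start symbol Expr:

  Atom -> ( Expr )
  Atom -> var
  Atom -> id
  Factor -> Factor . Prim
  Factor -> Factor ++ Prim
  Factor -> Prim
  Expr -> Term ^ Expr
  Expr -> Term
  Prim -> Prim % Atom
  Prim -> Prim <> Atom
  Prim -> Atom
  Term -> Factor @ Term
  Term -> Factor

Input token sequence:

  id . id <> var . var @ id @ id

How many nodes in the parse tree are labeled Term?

[Expr [Term [Factor [Factor [Factor [Prim [Atom id]]] . [Prim [Prim [Atom id]] <> [Atom var]]] . [Prim [Atom var]]] @ [Term [Factor [Prim [Atom id]]] @ [Term [Factor [Prim [Atom id]]]]]]]

3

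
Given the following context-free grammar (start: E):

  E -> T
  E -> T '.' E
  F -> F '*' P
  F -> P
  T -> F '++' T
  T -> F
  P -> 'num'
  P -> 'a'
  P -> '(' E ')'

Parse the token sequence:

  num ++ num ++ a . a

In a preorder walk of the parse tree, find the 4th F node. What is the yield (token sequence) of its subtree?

a

[E [T [F [P num]] ++ [T [F [P num]] ++ [T [F [P a]]]]] . [E [T [F [P a]]]]]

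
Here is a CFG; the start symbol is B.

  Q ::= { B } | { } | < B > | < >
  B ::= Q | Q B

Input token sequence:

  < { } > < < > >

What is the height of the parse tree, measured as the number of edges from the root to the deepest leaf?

[B [Q < [B [Q { }]] >] [B [Q < [B [Q < >]] >]]]

5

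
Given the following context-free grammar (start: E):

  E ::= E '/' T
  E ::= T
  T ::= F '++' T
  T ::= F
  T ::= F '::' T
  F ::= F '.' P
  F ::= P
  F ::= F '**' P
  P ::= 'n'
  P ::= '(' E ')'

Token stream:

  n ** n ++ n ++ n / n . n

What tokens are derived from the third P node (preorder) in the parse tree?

[E [E [T [F [F [P n]] ** [P n]] ++ [T [F [P n]] ++ [T [F [P n]]]]]] / [T [F [F [P n]] . [P n]]]]

n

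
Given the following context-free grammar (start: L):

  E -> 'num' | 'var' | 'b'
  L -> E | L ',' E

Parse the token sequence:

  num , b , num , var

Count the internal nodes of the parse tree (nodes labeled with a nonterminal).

[L [L [L [L [E num]] , [E b]] , [E num]] , [E var]]

8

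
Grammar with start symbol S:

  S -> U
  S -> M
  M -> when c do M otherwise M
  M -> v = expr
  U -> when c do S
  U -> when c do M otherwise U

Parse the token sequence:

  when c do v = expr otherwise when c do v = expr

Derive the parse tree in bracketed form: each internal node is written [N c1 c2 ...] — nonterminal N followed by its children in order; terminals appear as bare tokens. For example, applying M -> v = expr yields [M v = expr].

[S [U when c do [M v = expr] otherwise [U when c do [S [M v = expr]]]]]

S
U
when c do M otherwise U
when c do v = expr otherwise U
when c do v = expr otherwise when c do S
when c do v = expr otherwise when c do M
when c do v = expr otherwise when c do v = expr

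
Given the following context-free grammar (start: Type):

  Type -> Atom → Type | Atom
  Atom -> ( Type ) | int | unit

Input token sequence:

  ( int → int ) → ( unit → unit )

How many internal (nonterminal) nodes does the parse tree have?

[Type [Atom ( [Type [Atom int] → [Type [Atom int]]] )] → [Type [Atom ( [Type [Atom unit] → [Type [Atom unit]]] )]]]

12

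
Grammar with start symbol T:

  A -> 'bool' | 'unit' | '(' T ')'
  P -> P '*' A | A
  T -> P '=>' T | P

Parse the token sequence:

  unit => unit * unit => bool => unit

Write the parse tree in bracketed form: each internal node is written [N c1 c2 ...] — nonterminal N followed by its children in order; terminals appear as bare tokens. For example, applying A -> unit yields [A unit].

[T [P [A unit]] => [T [P [P [A unit]] * [A unit]] => [T [P [A bool]] => [T [P [A unit]]]]]]

T
P => T
A => T
unit => T
unit => P => T
unit => P * A => T
unit => A * A => T
unit => unit * A => T
unit => unit * unit => T
unit => unit * unit => P => T
unit => unit * unit => A => T
unit => unit * unit => bool => T
unit => unit * unit => bool => P
unit => unit * unit => bool => A
unit => unit * unit => bool => unit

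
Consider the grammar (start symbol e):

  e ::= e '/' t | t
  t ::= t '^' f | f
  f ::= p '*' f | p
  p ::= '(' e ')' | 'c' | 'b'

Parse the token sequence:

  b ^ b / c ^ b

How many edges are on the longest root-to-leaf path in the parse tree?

[e [e [t [t [f [p b]]] ^ [f [p b]]]] / [t [t [f [p c]]] ^ [f [p b]]]]

6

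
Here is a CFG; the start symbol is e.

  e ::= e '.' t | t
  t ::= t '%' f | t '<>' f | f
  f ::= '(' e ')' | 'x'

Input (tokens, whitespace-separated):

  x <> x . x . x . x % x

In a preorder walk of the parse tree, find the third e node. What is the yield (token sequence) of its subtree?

x <> x . x

[e [e [e [e [t [t [f x]] <> [f x]]] . [t [f x]]] . [t [f x]]] . [t [t [f x]] % [f x]]]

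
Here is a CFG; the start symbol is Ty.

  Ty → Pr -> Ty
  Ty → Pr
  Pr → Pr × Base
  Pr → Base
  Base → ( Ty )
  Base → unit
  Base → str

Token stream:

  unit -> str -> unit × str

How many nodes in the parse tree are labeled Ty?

[Ty [Pr [Base unit]] -> [Ty [Pr [Base str]] -> [Ty [Pr [Pr [Base unit]] × [Base str]]]]]

3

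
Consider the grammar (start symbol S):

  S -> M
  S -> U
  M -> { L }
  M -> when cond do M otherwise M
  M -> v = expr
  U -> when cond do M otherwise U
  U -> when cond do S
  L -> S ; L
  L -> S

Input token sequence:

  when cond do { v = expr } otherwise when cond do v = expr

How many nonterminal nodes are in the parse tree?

9

[S [U when cond do [M { [L [S [M v = expr]]] }] otherwise [U when cond do [S [M v = expr]]]]]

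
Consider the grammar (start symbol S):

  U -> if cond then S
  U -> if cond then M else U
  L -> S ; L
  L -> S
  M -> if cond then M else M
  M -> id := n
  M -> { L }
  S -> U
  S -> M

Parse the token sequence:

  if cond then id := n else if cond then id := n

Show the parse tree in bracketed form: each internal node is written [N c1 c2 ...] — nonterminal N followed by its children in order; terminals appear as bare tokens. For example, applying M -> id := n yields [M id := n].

S
U
if cond then M else U
if cond then id := n else U
if cond then id := n else if cond then S
if cond then id := n else if cond then M
if cond then id := n else if cond then id := n

[S [U if cond then [M id := n] else [U if cond then [S [M id := n]]]]]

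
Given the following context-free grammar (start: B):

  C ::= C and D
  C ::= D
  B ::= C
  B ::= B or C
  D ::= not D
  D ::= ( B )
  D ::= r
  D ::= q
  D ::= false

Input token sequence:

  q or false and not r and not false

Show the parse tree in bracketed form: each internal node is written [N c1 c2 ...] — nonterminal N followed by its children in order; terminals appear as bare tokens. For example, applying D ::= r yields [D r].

[B [B [C [D q]]] or [C [C [C [D false]] and [D not [D r]]] and [D not [D false]]]]

B
B or C
C or C
D or C
q or C
q or C and D
q or C and D and D
q or D and D and D
q or false and D and D
q or false and not D and D
q or false and not r and D
q or false and not r and not D
q or false and not r and not false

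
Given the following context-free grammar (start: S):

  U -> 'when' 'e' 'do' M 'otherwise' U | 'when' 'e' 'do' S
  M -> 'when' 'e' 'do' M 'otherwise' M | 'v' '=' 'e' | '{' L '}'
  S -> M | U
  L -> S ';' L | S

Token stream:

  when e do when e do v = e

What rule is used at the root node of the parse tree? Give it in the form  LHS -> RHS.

[S [U when e do [S [U when e do [S [M v = e]]]]]]

S -> U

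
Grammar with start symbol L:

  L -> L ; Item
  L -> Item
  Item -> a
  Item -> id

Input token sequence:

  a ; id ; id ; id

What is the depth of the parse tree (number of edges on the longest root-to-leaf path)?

[L [L [L [L [Item a]] ; [Item id]] ; [Item id]] ; [Item id]]

5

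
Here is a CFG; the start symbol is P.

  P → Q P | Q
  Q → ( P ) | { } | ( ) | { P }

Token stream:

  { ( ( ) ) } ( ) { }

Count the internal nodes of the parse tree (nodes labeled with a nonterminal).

10

[P [Q { [P [Q ( [P [Q ( )]] )]] }] [P [Q ( )] [P [Q { }]]]]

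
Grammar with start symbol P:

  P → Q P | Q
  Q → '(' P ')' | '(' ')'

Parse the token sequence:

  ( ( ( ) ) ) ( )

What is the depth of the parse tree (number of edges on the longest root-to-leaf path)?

6

[P [Q ( [P [Q ( [P [Q ( )]] )]] )] [P [Q ( )]]]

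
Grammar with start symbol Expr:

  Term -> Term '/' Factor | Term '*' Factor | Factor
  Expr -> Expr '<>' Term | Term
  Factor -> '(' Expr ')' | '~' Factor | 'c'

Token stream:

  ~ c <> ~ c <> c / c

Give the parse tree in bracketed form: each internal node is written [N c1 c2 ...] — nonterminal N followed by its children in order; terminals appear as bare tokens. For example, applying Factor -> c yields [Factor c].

[Expr [Expr [Expr [Term [Factor ~ [Factor c]]]] <> [Term [Factor ~ [Factor c]]]] <> [Term [Term [Factor c]] / [Factor c]]]

Expr
Expr <> Term
Expr <> Term <> Term
Term <> Term <> Term
Factor <> Term <> Term
~ Factor <> Term <> Term
~ c <> Term <> Term
~ c <> Factor <> Term
~ c <> ~ Factor <> Term
~ c <> ~ c <> Term
~ c <> ~ c <> Term / Factor
~ c <> ~ c <> Factor / Factor
~ c <> ~ c <> c / Factor
~ c <> ~ c <> c / c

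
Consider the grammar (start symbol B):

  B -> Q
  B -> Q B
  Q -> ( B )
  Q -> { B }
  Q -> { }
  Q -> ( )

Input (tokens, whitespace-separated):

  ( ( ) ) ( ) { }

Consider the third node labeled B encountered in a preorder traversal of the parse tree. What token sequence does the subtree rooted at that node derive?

[B [Q ( [B [Q ( )]] )] [B [Q ( )] [B [Q { }]]]]

( ) { }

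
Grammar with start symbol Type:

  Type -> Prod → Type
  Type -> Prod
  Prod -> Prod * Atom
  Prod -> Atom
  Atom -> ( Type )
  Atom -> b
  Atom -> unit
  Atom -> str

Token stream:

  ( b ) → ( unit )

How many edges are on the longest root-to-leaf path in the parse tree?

7

[Type [Prod [Atom ( [Type [Prod [Atom b]]] )]] → [Type [Prod [Atom ( [Type [Prod [Atom unit]]] )]]]]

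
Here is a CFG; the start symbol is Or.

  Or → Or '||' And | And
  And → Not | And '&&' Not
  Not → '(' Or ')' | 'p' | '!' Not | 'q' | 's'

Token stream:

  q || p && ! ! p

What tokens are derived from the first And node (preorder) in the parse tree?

[Or [Or [And [Not q]]] || [And [And [Not p]] && [Not ! [Not ! [Not p]]]]]

q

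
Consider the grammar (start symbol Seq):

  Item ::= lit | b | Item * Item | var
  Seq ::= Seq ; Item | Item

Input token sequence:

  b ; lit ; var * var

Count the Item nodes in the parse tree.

[Seq [Seq [Seq [Item b]] ; [Item lit]] ; [Item [Item var] * [Item var]]]

5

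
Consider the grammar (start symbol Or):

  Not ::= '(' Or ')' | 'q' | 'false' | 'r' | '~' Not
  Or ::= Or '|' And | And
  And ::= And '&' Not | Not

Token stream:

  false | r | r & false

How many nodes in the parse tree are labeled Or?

[Or [Or [Or [And [Not false]]] | [And [Not r]]] | [And [And [Not r]] & [Not false]]]

3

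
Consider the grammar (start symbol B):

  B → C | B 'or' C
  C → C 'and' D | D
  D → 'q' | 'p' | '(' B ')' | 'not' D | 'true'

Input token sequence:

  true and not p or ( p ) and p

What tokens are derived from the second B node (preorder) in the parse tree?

[B [B [C [C [D true]] and [D not [D p]]]] or [C [C [D ( [B [C [D p]]] )]] and [D p]]]

true and not p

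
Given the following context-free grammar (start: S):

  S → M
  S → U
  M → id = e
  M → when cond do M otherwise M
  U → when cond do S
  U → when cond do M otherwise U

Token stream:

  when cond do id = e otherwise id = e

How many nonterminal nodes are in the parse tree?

[S [M when cond do [M id = e] otherwise [M id = e]]]

4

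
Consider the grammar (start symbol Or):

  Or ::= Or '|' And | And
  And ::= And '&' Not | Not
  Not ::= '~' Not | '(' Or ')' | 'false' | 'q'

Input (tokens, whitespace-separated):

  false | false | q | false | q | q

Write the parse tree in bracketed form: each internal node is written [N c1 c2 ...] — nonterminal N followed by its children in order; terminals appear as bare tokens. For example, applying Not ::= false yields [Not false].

Or
Or | And
Or | And | And
Or | And | And | And
Or | And | And | And | And
Or | And | And | And | And | And
And | And | And | And | And | And
Not | And | And | And | And | And
false | And | And | And | And | And
false | Not | And | And | And | And
false | false | And | And | And | And
false | false | Not | And | And | And
false | false | q | And | And | And
false | false | q | Not | And | And
false | false | q | false | And | And
false | false | q | false | Not | And
false | false | q | false | q | And
false | false | q | false | q | Not
false | false | q | false | q | q

[Or [Or [Or [Or [Or [Or [And [Not false]]] | [And [Not false]]] | [And [Not q]]] | [And [Not false]]] | [And [Not q]]] | [And [Not q]]]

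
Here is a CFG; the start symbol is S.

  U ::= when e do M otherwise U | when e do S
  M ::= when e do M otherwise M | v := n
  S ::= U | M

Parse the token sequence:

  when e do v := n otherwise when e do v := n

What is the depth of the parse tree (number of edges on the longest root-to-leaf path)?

5

[S [U when e do [M v := n] otherwise [U when e do [S [M v := n]]]]]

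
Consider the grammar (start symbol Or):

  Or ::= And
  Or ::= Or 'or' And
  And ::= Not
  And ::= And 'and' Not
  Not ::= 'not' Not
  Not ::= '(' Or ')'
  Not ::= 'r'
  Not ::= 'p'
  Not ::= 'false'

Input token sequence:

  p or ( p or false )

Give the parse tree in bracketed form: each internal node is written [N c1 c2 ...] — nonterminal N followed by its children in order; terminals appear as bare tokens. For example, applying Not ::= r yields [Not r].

[Or [Or [And [Not p]]] or [And [Not ( [Or [Or [And [Not p]]] or [And [Not false]]] )]]]

Or
Or or And
And or And
Not or And
p or And
p or Not
p or ( Or )
p or ( Or or And )
p or ( And or And )
p or ( Not or And )
p or ( p or And )
p or ( p or Not )
p or ( p or false )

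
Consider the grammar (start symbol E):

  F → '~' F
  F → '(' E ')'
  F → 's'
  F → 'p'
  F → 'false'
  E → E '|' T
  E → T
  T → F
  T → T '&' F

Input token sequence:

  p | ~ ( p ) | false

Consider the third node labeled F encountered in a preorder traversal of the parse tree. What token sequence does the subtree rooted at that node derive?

( p )

[E [E [E [T [F p]]] | [T [F ~ [F ( [E [T [F p]]] )]]]] | [T [F false]]]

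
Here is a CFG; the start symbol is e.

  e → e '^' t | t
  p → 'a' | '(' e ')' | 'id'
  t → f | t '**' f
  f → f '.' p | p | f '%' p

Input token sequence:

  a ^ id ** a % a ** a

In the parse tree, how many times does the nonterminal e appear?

[e [e [t [f [p a]]]] ^ [t [t [t [f [p id]]] ** [f [f [p a]] % [p a]]] ** [f [p a]]]]

2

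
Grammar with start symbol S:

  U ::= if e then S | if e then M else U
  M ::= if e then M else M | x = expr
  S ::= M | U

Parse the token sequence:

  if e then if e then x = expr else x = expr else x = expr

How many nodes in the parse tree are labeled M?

5

[S [M if e then [M if e then [M x = expr] else [M x = expr]] else [M x = expr]]]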